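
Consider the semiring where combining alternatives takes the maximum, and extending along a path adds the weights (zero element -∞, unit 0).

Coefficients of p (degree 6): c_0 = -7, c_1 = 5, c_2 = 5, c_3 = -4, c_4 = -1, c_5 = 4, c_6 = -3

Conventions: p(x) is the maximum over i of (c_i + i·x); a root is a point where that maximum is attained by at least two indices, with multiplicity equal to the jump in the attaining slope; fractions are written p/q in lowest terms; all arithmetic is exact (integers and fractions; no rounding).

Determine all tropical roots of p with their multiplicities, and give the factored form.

hull edge (i=0, c=-7) to (i=1, c=5): slope 12, span 1
hull edge (i=1, c=5) to (i=2, c=5): slope 0, span 1
hull edge (i=2, c=5) to (i=5, c=4): slope -1/3, span 3
hull edge (i=5, c=4) to (i=6, c=-3): slope -7, span 1
Factored form: p(x) = -3 ⊗ (x ⊕ (-12)) ⊗ (x ⊕ 0) ⊗ (x ⊕ 1/3) ⊗ (x ⊕ 1/3) ⊗ (x ⊕ 1/3) ⊗ (x ⊕ 7)
Answer: roots = -12 (mult 1), 0 (mult 1), 1/3 (mult 3), 7 (mult 1)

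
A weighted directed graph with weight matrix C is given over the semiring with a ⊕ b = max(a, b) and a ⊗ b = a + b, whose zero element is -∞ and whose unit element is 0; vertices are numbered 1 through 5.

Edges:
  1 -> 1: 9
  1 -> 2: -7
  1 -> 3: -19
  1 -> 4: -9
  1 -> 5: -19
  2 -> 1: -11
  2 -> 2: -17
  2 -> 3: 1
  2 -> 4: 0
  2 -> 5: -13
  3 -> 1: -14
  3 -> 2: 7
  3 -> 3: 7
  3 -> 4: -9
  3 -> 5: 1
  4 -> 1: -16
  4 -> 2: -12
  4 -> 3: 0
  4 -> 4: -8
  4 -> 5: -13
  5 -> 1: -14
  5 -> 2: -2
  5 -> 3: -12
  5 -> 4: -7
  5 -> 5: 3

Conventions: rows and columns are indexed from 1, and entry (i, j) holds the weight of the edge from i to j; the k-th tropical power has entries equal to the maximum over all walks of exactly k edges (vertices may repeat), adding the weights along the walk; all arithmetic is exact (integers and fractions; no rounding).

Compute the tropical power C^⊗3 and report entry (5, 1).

C^⊗2:
  [18, 2, -6, 0, -10]
  [-2, 8, 8, -8, 2]
  [-4, 14, 14, 7, 8]
  [-7, 7, 7, -9, 1]
  [-5, 1, -1, -2, 6]
C^⊗3:
  [27, 11, 3, 9, -1]
  [7, 15, 15, 8, 9]
  [5, 21, 21, 14, 15]
  [2, 14, 14, 7, 8]
  [4, 6, 6, 1, 9]
Key observation: the optimum is the walk 5->1->1->1, with weight (-14) + 9 + 9 = 4.
Optimal value attained by: walk 5->1->1->1.
Answer: (C^⊗3)[5][1] = 4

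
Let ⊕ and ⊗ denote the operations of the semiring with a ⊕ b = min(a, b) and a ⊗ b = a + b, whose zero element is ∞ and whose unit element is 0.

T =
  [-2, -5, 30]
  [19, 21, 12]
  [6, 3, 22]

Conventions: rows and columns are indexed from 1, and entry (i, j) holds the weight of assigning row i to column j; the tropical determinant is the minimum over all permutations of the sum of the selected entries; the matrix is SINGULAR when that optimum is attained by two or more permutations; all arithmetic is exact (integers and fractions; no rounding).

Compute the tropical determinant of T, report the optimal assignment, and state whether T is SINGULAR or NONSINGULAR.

σ = (1, 2, 3): (-2) + 21 + 22 = 41
σ = (1, 3, 2): (-2) + 12 + 3 = 13
σ = (2, 1, 3): (-5) + 19 + 22 = 36
σ = (2, 3, 1): (-5) + 12 + 6 = 13
σ = (3, 1, 2): 30 + 19 + 3 = 52
σ = (3, 2, 1): 30 + 21 + 6 = 57
Optimal value attained by: σ = (1, 3, 2).
Answer: det⊕(T) = 13; verdict: SINGULAR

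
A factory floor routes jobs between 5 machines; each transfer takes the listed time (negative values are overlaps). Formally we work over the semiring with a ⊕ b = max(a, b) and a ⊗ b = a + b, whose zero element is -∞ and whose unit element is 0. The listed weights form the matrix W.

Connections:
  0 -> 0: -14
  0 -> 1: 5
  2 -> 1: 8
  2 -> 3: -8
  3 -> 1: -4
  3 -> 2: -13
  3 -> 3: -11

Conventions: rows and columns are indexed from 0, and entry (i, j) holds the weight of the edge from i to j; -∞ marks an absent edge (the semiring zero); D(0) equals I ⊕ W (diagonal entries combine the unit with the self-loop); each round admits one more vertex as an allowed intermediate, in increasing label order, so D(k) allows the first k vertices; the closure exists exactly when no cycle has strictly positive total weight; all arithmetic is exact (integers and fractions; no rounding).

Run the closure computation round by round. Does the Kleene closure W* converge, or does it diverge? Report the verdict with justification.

D(0):
  [0, 5, -∞, -∞, -∞]
  [-∞, 0, -∞, -∞, -∞]
  [-∞, 8, 0, -8, -∞]
  [-∞, -4, -13, 0, -∞]
  [-∞, -∞, -∞, -∞, 0]
D(1):
  [0, 5, -∞, -∞, -∞]
  [-∞, 0, -∞, -∞, -∞]
  [-∞, 8, 0, -8, -∞]
  [-∞, -4, -13, 0, -∞]
  [-∞, -∞, -∞, -∞, 0]
D(2):
  [0, 5, -∞, -∞, -∞]
  [-∞, 0, -∞, -∞, -∞]
  [-∞, 8, 0, -8, -∞]
  [-∞, -4, -13, 0, -∞]
  [-∞, -∞, -∞, -∞, 0]
D(3):
  [0, 5, -∞, -∞, -∞]
  [-∞, 0, -∞, -∞, -∞]
  [-∞, 8, 0, -8, -∞]
  [-∞, -4, -13, 0, -∞]
  [-∞, -∞, -∞, -∞, 0]
D(4):
  [0, 5, -∞, -∞, -∞]
  [-∞, 0, -∞, -∞, -∞]
  [-∞, 8, 0, -8, -∞]
  [-∞, -4, -13, 0, -∞]
  [-∞, -∞, -∞, -∞, 0]
D(5):
  [0, 5, -∞, -∞, -∞]
  [-∞, 0, -∞, -∞, -∞]
  [-∞, 8, 0, -8, -∞]
  [-∞, -4, -13, 0, -∞]
  [-∞, -∞, -∞, -∞, 0]
Key observation: every diagonal entry stays at the unit through all rounds, so no improving cycle exists.
Answer: CONVERGES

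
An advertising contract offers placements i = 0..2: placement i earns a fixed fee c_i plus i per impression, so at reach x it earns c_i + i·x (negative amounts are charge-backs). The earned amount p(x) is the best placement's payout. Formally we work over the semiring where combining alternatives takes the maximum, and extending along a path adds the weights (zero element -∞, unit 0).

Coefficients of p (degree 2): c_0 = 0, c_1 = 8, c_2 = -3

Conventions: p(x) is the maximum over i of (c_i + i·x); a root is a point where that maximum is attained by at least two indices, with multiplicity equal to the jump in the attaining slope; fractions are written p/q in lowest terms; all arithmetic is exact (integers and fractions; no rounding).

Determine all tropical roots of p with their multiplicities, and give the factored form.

hull edge (i=0, c=0) to (i=1, c=8): slope 8, span 1
hull edge (i=1, c=8) to (i=2, c=-3): slope -11, span 1
Factored form: p(x) = -3 ⊗ (x ⊕ (-8)) ⊗ (x ⊕ 11)
Answer: roots = -8 (mult 1), 11 (mult 1)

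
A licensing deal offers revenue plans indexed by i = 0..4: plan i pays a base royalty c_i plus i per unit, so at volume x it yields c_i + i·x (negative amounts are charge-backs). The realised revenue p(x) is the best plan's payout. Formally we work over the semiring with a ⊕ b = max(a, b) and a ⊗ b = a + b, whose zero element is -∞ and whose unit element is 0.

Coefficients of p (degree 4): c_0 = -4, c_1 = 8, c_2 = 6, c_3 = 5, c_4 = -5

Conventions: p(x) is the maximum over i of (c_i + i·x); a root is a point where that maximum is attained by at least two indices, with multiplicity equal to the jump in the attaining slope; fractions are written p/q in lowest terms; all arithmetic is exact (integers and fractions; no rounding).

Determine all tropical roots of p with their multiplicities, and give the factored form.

hull edge (i=0, c=-4) to (i=1, c=8): slope 12, span 1
hull edge (i=1, c=8) to (i=3, c=5): slope -3/2, span 2
hull edge (i=3, c=5) to (i=4, c=-5): slope -10, span 1
Factored form: p(x) = -5 ⊗ (x ⊕ (-12)) ⊗ (x ⊕ 3/2) ⊗ (x ⊕ 3/2) ⊗ (x ⊕ 10)
Answer: roots = -12 (mult 1), 3/2 (mult 2), 10 (mult 1)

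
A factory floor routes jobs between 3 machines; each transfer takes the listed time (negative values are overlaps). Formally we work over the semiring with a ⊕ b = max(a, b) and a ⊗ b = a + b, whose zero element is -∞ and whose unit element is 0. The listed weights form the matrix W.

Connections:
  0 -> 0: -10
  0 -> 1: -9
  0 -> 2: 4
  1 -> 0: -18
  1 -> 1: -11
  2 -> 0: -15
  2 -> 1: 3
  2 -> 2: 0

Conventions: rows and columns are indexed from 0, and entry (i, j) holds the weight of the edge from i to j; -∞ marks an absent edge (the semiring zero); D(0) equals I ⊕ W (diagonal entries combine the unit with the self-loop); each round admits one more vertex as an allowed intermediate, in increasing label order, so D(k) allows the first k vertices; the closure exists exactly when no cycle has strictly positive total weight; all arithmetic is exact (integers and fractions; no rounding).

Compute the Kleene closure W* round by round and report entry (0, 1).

D(0):
  [0, -9, 4]
  [-18, 0, -∞]
  [-15, 3, 0]
D(1):
  [0, -9, 4]
  [-18, 0, -14]
  [-15, 3, 0]
D(2):
  [0, -9, 4]
  [-18, 0, -14]
  [-15, 3, 0]
D(3):
  [0, 7, 4]
  [-18, 0, -14]
  [-15, 3, 0]
Answer: W*[0][1] = 7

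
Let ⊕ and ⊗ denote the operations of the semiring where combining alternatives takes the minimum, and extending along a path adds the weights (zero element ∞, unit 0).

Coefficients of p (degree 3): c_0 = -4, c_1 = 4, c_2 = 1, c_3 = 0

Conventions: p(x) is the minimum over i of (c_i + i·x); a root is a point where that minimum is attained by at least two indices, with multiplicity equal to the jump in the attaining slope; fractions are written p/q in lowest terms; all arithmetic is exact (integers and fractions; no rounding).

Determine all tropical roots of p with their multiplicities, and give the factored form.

hull edge (i=0, c=-4) to (i=3, c=0): slope 4/3, span 3
Factored form: p(x) = 0 ⊗ (x ⊕ (-4/3)) ⊗ (x ⊕ (-4/3)) ⊗ (x ⊕ (-4/3))
Answer: roots = -4/3 (mult 3)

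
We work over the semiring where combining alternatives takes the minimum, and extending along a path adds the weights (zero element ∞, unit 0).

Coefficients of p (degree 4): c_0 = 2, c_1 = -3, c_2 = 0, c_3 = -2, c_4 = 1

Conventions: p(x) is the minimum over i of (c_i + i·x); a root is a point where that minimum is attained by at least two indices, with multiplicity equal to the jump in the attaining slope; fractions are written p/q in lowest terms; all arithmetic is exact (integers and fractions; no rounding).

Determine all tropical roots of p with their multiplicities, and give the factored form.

hull edge (i=0, c=2) to (i=1, c=-3): slope -5, span 1
hull edge (i=1, c=-3) to (i=3, c=-2): slope 1/2, span 2
hull edge (i=3, c=-2) to (i=4, c=1): slope 3, span 1
Factored form: p(x) = 1 ⊗ (x ⊕ (-3)) ⊗ (x ⊕ (-1/2)) ⊗ (x ⊕ (-1/2)) ⊗ (x ⊕ 5)
Answer: roots = -3 (mult 1), -1/2 (mult 2), 5 (mult 1)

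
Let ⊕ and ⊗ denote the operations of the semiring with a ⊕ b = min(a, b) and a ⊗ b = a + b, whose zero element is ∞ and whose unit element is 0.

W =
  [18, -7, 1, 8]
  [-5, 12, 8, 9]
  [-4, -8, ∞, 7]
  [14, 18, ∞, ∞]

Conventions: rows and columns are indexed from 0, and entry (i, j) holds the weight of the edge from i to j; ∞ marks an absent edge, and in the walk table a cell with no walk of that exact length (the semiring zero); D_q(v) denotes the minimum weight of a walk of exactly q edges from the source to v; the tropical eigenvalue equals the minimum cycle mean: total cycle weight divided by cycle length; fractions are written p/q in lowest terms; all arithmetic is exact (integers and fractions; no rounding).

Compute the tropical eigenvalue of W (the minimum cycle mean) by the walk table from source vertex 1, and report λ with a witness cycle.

q=0: [∞, 0, ∞, ∞]
q=1: [-5, 12, 8, 9]
q=2: [4, -12, -4, 3]
q=3: [-17, -12, -4, -3]
q=4: [-17, -24, -16, -9]
Optimal cycle mean attained by: cycle 0->1->0, total (-7) + (-5), length 2.
Answer: λ = -6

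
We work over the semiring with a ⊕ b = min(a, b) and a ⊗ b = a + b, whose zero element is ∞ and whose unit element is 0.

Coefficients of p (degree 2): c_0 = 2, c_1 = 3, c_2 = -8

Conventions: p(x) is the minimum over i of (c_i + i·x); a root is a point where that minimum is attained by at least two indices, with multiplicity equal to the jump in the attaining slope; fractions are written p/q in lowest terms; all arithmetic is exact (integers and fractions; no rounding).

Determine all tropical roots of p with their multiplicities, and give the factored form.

hull edge (i=0, c=2) to (i=2, c=-8): slope -5, span 2
Factored form: p(x) = -8 ⊗ (x ⊕ 5) ⊗ (x ⊕ 5)
Answer: roots = 5 (mult 2)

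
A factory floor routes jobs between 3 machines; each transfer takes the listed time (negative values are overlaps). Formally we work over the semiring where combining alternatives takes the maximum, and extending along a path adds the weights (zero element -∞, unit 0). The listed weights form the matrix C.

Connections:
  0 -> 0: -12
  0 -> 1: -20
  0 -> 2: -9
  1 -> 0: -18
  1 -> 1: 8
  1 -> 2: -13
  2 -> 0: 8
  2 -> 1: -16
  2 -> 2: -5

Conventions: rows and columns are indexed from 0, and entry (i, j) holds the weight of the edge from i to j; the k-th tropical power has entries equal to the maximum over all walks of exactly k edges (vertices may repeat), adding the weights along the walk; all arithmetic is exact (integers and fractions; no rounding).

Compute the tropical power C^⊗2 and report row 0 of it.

C^⊗2:
  [-1, -12, -14]
  [-5, 16, -5]
  [3, -8, -1]
Answer: row 0 of C^⊗2 = [-1, -12, -14]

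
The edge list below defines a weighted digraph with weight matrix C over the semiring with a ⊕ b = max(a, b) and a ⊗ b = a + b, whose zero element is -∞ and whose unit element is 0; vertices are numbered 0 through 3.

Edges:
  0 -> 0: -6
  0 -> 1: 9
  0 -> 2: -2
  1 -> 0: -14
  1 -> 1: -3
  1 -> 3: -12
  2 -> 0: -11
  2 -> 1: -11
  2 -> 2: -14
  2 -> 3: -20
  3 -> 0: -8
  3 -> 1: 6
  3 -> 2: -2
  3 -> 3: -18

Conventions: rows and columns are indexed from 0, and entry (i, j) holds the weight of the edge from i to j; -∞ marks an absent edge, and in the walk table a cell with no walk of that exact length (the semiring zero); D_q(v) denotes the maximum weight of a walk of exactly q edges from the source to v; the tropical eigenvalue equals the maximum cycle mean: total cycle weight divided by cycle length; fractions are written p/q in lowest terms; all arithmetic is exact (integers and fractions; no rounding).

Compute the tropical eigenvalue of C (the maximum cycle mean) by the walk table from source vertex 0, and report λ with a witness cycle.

q=0: [0, -∞, -∞, -∞]
q=1: [-6, 9, -2, -∞]
q=2: [-5, 6, -8, -3]
q=3: [-8, 4, -5, -6]
q=4: [-10, 1, -8, -8]
Optimal cycle mean attained by: cycle 0->1->0, total 9 + (-14), length 2.
Answer: λ = -5/2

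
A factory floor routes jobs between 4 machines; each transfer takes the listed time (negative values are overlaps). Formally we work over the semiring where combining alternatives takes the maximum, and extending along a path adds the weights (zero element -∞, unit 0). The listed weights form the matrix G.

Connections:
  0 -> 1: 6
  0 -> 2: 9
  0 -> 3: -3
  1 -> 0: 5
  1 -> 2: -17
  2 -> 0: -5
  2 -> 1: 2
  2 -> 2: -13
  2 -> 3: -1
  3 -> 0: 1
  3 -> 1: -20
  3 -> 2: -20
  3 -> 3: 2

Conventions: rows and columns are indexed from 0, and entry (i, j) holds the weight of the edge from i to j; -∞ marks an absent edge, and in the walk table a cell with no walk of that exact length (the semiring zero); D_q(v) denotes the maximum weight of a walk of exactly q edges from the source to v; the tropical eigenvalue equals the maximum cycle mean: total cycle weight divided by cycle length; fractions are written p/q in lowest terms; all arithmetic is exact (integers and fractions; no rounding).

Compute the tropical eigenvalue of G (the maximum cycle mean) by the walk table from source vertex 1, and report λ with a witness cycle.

q=0: [-∞, 0, -∞, -∞]
q=1: [5, -∞, -17, -∞]
q=2: [-22, 11, 14, 2]
q=3: [16, 16, 1, 13]
q=4: [21, 22, 25, 15]
Optimal cycle mean attained by: cycle 0->1->0, total 6 + 5, length 2.
Answer: λ = 11/2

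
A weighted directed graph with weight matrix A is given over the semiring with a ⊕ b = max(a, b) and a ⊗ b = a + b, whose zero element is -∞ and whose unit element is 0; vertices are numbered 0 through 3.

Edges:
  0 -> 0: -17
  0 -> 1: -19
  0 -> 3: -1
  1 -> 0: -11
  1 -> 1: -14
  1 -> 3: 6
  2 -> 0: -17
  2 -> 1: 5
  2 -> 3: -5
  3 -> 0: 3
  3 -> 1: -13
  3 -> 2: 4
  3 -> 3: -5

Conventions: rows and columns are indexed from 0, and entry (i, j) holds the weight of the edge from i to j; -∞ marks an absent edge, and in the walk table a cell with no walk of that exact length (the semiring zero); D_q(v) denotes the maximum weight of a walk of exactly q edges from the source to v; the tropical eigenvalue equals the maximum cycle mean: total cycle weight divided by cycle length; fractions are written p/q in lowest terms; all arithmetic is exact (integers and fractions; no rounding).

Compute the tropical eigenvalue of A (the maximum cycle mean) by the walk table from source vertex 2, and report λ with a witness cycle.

q=0: [-∞, -∞, 0, -∞]
q=1: [-17, 5, -∞, -5]
q=2: [-2, -9, -1, 11]
q=3: [14, 4, 15, 6]
q=4: [9, 20, 10, 13]
Optimal cycle mean attained by: cycle 1->3->2->1, total 6 + 4 + 5, length 3.
Answer: λ = 5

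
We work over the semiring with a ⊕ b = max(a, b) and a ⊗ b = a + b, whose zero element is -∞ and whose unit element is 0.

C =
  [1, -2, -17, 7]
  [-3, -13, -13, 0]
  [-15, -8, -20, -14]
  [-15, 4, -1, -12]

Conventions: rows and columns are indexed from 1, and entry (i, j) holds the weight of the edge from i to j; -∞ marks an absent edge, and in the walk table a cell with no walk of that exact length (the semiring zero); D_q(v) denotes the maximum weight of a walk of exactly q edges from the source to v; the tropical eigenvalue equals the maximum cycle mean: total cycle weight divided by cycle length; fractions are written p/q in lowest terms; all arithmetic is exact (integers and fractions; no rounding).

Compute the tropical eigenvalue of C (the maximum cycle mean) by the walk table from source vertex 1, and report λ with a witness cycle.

q=0: [0, -∞, -∞, -∞]
q=1: [1, -2, -17, 7]
q=2: [2, 11, 6, 8]
q=3: [8, 12, 7, 11]
q=4: [9, 15, 10, 15]
Optimal cycle mean attained by: cycle 1->4->2->1, total 7 + 4 + (-3), length 3.
Answer: λ = 8/3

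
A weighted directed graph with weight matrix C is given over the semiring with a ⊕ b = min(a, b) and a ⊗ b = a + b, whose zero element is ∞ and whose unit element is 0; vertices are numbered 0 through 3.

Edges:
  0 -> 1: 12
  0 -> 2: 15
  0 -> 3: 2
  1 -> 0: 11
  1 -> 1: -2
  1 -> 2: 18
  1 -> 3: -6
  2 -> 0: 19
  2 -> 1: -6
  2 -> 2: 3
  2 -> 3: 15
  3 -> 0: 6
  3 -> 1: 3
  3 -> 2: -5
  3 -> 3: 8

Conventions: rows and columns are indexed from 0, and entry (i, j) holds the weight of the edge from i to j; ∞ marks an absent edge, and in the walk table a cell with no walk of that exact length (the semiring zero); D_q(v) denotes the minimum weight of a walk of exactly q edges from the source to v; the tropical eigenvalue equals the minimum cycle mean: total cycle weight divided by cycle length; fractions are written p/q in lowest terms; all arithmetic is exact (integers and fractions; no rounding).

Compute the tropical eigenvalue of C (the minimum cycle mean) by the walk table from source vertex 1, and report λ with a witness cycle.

q=0: [∞, 0, ∞, ∞]
q=1: [11, -2, 18, -6]
q=2: [0, -4, -11, -8]
q=3: [-2, -17, -13, -10]
q=4: [-6, -19, -15, -23]
Optimal cycle mean attained by: cycle 1->3->2->1, total (-6) + (-5) + (-6), length 3.
Answer: λ = -17/3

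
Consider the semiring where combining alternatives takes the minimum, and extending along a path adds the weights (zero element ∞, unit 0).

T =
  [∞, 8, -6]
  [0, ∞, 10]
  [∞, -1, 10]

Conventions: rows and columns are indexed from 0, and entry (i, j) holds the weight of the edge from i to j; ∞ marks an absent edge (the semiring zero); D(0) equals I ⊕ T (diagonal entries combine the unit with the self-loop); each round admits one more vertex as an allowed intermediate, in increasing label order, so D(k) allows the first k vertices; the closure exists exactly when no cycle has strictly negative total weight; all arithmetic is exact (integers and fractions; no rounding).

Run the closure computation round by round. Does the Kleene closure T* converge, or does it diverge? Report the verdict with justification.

D(0):
  [0, 8, -6]
  [0, 0, 10]
  [∞, -1, 0]
D(1):
  [0, 8, -6]
  [0, 0, -6]
  [∞, -1, 0]
Detection: at round 2, diagonal entry (2, 2) turns strictly negative.
Key observation: the cycle 2->1->0->2 has total weight (-1) + 0 + (-6), which is strictly negative.
Answer: DIVERGES — negative cycle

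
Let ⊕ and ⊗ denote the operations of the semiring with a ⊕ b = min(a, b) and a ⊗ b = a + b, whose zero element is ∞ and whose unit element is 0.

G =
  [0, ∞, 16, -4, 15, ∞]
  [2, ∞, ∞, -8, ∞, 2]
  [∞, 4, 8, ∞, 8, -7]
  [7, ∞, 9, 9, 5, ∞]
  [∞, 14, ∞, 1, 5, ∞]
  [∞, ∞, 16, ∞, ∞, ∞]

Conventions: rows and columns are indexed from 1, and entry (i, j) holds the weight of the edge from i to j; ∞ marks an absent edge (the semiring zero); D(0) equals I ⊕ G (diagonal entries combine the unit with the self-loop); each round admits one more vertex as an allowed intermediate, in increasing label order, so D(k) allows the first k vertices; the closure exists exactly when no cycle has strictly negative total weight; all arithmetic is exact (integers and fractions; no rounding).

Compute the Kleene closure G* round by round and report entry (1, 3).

D(0):
  [0, ∞, 16, -4, 15, ∞]
  [2, 0, ∞, -8, ∞, 2]
  [∞, 4, 0, ∞, 8, -7]
  [7, ∞, 9, 0, 5, ∞]
  [∞, 14, ∞, 1, 0, ∞]
  [∞, ∞, 16, ∞, ∞, 0]
D(1):
  [0, ∞, 16, -4, 15, ∞]
  [2, 0, 18, -8, 17, 2]
  [∞, 4, 0, ∞, 8, -7]
  [7, ∞, 9, 0, 5, ∞]
  [∞, 14, ∞, 1, 0, ∞]
  [∞, ∞, 16, ∞, ∞, 0]
D(2):
  [0, ∞, 16, -4, 15, ∞]
  [2, 0, 18, -8, 17, 2]
  [6, 4, 0, -4, 8, -7]
  [7, ∞, 9, 0, 5, ∞]
  [16, 14, 32, 1, 0, 16]
  [∞, ∞, 16, ∞, ∞, 0]
D(3):
  [0, 20, 16, -4, 15, 9]
  [2, 0, 18, -8, 17, 2]
  [6, 4, 0, -4, 8, -7]
  [7, 13, 9, 0, 5, 2]
  [16, 14, 32, 1, 0, 16]
  [22, 20, 16, 12, 24, 0]
D(4):
  [0, 9, 5, -4, 1, -2]
  [-1, 0, 1, -8, -3, -6]
  [3, 4, 0, -4, 1, -7]
  [7, 13, 9, 0, 5, 2]
  [8, 14, 10, 1, 0, 3]
  [19, 20, 16, 12, 17, 0]
D(5):
  [0, 9, 5, -4, 1, -2]
  [-1, 0, 1, -8, -3, -6]
  [3, 4, 0, -4, 1, -7]
  [7, 13, 9, 0, 5, 2]
  [8, 14, 10, 1, 0, 3]
  [19, 20, 16, 12, 17, 0]
D(6):
  [0, 9, 5, -4, 1, -2]
  [-1, 0, 1, -8, -3, -6]
  [3, 4, 0, -4, 1, -7]
  [7, 13, 9, 0, 5, 2]
  [8, 14, 10, 1, 0, 3]
  [19, 20, 16, 12, 17, 0]
Answer: G*[1][3] = 5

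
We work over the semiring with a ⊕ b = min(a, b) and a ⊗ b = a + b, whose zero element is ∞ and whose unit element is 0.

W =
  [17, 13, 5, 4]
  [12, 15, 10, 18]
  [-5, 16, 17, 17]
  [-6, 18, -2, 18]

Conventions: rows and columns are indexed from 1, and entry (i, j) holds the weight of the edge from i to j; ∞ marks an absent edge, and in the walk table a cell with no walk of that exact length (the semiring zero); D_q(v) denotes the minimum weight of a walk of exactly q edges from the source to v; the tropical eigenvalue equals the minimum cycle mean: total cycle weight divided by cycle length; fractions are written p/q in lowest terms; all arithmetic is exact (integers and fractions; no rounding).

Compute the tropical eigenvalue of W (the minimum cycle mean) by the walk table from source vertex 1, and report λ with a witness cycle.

q=0: [0, ∞, ∞, ∞]
q=1: [17, 13, 5, 4]
q=2: [-2, 21, 2, 21]
q=3: [-3, 11, 3, 2]
q=4: [-4, 10, 0, 1]
Optimal cycle mean attained by: cycle 1->4->1, total 4 + (-6), length 2.
Answer: λ = -1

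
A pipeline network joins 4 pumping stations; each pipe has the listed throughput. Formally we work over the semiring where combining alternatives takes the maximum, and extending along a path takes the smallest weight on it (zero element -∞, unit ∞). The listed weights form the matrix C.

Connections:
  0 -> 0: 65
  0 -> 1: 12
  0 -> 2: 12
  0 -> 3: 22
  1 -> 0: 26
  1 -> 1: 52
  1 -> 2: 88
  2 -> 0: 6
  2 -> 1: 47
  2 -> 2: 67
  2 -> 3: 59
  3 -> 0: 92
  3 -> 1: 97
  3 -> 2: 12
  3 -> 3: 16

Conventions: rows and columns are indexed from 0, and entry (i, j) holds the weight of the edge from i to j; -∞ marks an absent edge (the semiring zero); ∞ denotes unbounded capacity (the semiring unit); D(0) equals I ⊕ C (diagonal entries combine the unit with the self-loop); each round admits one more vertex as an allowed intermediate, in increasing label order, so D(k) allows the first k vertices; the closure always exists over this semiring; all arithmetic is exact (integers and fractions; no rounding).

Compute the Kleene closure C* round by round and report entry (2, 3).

D(0):
  [∞, 12, 12, 22]
  [26, ∞, 88, -∞]
  [6, 47, ∞, 59]
  [92, 97, 12, ∞]
D(1):
  [∞, 12, 12, 22]
  [26, ∞, 88, 22]
  [6, 47, ∞, 59]
  [92, 97, 12, ∞]
D(2):
  [∞, 12, 12, 22]
  [26, ∞, 88, 22]
  [26, 47, ∞, 59]
  [92, 97, 88, ∞]
D(3):
  [∞, 12, 12, 22]
  [26, ∞, 88, 59]
  [26, 47, ∞, 59]
  [92, 97, 88, ∞]
D(4):
  [∞, 22, 22, 22]
  [59, ∞, 88, 59]
  [59, 59, ∞, 59]
  [92, 97, 88, ∞]
Answer: C*[2][3] = 59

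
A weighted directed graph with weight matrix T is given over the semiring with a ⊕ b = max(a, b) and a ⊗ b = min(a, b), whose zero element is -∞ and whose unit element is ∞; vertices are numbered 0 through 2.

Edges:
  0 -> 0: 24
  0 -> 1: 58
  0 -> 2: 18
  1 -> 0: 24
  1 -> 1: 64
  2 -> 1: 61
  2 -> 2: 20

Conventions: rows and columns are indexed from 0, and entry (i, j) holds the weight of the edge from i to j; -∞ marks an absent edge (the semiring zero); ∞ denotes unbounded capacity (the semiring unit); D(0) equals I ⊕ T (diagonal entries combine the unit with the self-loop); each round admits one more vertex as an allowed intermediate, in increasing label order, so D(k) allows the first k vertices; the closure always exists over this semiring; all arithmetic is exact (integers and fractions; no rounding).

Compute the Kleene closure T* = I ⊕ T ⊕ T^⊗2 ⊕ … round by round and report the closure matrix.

D(0):
  [∞, 58, 18]
  [24, ∞, -∞]
  [-∞, 61, ∞]
D(1):
  [∞, 58, 18]
  [24, ∞, 18]
  [-∞, 61, ∞]
D(2):
  [∞, 58, 18]
  [24, ∞, 18]
  [24, 61, ∞]
D(3):
  [∞, 58, 18]
  [24, ∞, 18]
  [24, 61, ∞]
Answer: T* = [[∞, 58, 18], [24, ∞, 18], [24, 61, ∞]]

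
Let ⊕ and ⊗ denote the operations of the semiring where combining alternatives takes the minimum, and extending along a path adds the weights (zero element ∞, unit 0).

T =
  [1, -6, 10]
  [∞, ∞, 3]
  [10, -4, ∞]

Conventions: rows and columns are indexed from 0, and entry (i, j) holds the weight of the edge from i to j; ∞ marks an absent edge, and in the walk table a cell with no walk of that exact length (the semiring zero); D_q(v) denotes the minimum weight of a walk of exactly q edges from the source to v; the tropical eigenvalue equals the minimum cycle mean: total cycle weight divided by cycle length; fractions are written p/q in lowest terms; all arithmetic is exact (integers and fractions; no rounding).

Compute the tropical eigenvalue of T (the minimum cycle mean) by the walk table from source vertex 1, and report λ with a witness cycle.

q=0: [∞, 0, ∞]
q=1: [∞, ∞, 3]
q=2: [13, -1, ∞]
q=3: [14, 7, 2]
Optimal cycle mean attained by: cycle 1->2->1, total 3 + (-4), length 2.
Answer: λ = -1/2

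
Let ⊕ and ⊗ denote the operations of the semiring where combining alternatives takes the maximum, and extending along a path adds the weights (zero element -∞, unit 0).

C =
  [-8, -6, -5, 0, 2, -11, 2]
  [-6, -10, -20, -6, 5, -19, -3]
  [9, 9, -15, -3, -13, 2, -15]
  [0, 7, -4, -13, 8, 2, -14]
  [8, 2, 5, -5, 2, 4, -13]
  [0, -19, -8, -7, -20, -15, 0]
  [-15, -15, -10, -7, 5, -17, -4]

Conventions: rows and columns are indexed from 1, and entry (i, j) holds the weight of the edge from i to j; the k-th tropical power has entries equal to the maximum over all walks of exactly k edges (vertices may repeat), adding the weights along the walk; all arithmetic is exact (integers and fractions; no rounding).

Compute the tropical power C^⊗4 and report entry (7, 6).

C^⊗2:
  [10, 7, 7, -3, 8, 6, -2]
  [13, 7, 10, 0, 7, 9, -4]
  [3, 4, 4, 9, 14, -1, 11]
  [16, 10, 13, 3, 12, 12, 4]
  [14, 14, 7, 8, 10, 7, 10]
  [1, 1, -5, 0, 5, -5, 2]
  [13, 7, 10, 0, 7, 9, -8]
C^⊗3:
  [16, 16, 13, 10, 12, 12, 12]
  [19, 19, 12, 13, 15, 12, 15]
  [22, 16, 19, 9, 17, 18, 7]
  [22, 22, 17, 16, 18, 16, 18]
  [18, 16, 15, 14, 19, 14, 16]
  [13, 7, 10, 1, 8, 9, 3]
  [19, 19, 12, 13, 15, 12, 15]
C^⊗4:
  [22, 22, 17, 16, 21, 16, 18]
  [23, 21, 20, 19, 24, 19, 21]
  [28, 28, 22, 22, 24, 21, 24]
  [26, 26, 23, 22, 27, 22, 24]
  [27, 24, 24, 18, 22, 23, 20]
  [19, 19, 13, 13, 15, 12, 15]
  [23, 21, 20, 19, 24, 19, 21]
Key observation: the optimum is the walk 7->5->1->5->6, with weight 5 + 8 + 2 + 4 = 19.
Optimal value attained by: walk 7->5->1->5->6.
Answer: (C^⊗4)[7][6] = 19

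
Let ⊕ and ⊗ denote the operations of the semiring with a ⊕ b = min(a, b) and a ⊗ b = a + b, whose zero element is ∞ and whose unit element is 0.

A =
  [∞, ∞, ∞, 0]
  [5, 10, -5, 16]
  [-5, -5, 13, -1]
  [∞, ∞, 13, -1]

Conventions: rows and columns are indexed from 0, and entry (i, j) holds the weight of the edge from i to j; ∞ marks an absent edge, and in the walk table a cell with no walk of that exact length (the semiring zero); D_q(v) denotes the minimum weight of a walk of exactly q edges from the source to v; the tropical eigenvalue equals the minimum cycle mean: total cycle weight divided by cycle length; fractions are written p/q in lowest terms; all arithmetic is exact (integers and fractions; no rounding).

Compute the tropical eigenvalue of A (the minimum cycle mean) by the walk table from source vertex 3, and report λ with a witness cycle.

q=0: [∞, ∞, ∞, 0]
q=1: [∞, ∞, 13, -1]
q=2: [8, 8, 12, -2]
q=3: [7, 7, 3, -3]
q=4: [-2, -2, 2, -4]
Optimal cycle mean attained by: cycle 1->2->1, total (-5) + (-5), length 2.
Answer: λ = -5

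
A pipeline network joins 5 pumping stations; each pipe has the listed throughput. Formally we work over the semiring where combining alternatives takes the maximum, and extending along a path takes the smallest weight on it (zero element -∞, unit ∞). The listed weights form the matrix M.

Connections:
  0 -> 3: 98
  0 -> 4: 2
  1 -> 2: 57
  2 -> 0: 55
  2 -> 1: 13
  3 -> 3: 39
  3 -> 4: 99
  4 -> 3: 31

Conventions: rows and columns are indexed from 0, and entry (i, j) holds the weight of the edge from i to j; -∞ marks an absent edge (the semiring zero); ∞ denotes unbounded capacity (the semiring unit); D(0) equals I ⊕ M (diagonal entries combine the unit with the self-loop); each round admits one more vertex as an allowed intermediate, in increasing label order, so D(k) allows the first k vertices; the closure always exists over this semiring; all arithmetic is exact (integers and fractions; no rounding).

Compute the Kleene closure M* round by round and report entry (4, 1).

D(0):
  [∞, -∞, -∞, 98, 2]
  [-∞, ∞, 57, -∞, -∞]
  [55, 13, ∞, -∞, -∞]
  [-∞, -∞, -∞, ∞, 99]
  [-∞, -∞, -∞, 31, ∞]
D(1):
  [∞, -∞, -∞, 98, 2]
  [-∞, ∞, 57, -∞, -∞]
  [55, 13, ∞, 55, 2]
  [-∞, -∞, -∞, ∞, 99]
  [-∞, -∞, -∞, 31, ∞]
D(2):
  [∞, -∞, -∞, 98, 2]
  [-∞, ∞, 57, -∞, -∞]
  [55, 13, ∞, 55, 2]
  [-∞, -∞, -∞, ∞, 99]
  [-∞, -∞, -∞, 31, ∞]
D(3):
  [∞, -∞, -∞, 98, 2]
  [55, ∞, 57, 55, 2]
  [55, 13, ∞, 55, 2]
  [-∞, -∞, -∞, ∞, 99]
  [-∞, -∞, -∞, 31, ∞]
D(4):
  [∞, -∞, -∞, 98, 98]
  [55, ∞, 57, 55, 55]
  [55, 13, ∞, 55, 55]
  [-∞, -∞, -∞, ∞, 99]
  [-∞, -∞, -∞, 31, ∞]
D(5):
  [∞, -∞, -∞, 98, 98]
  [55, ∞, 57, 55, 55]
  [55, 13, ∞, 55, 55]
  [-∞, -∞, -∞, ∞, 99]
  [-∞, -∞, -∞, 31, ∞]
Answer: M*[4][1] = -∞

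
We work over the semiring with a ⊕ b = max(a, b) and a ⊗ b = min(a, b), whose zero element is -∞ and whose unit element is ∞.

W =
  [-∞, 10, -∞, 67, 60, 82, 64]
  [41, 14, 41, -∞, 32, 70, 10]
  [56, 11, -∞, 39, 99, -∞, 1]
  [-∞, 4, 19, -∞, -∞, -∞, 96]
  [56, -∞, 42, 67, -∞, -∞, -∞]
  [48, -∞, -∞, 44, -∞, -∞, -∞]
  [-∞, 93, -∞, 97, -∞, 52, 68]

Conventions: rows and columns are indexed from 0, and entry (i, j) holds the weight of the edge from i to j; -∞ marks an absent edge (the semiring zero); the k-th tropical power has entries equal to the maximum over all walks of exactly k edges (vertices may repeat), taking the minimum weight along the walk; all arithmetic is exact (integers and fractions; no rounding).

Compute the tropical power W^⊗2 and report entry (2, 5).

W^⊗2:
  [56, 64, 42, 64, 10, 52, 67]
  [48, 14, 32, 44, 41, 41, 41]
  [56, 11, 42, 67, 56, 56, 56]
  [19, 93, 4, 96, 19, 52, 68]
  [42, 11, 19, 56, 56, 56, 67]
  [-∞, 10, 19, 48, 48, 48, 48]
  [48, 68, 41, 68, 32, 70, 96]
Key observation: the optimum is the walk 2->0->5, with weight 56 min 82 = 56.
Optimal value attained by: walk 2->0->5.
Answer: (W^⊗2)[2][5] = 56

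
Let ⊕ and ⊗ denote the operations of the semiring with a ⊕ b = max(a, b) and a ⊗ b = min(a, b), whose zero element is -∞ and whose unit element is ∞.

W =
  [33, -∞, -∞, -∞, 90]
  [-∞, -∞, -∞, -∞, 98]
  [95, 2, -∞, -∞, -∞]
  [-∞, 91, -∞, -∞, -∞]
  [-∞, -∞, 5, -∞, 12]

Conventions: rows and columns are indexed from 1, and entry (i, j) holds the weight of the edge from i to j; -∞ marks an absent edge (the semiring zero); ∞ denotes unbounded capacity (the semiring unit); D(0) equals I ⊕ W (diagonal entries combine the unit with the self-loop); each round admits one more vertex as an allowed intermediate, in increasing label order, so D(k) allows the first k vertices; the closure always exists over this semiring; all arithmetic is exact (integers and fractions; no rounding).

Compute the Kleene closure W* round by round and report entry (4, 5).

D(0):
  [∞, -∞, -∞, -∞, 90]
  [-∞, ∞, -∞, -∞, 98]
  [95, 2, ∞, -∞, -∞]
  [-∞, 91, -∞, ∞, -∞]
  [-∞, -∞, 5, -∞, ∞]
D(1):
  [∞, -∞, -∞, -∞, 90]
  [-∞, ∞, -∞, -∞, 98]
  [95, 2, ∞, -∞, 90]
  [-∞, 91, -∞, ∞, -∞]
  [-∞, -∞, 5, -∞, ∞]
D(2):
  [∞, -∞, -∞, -∞, 90]
  [-∞, ∞, -∞, -∞, 98]
  [95, 2, ∞, -∞, 90]
  [-∞, 91, -∞, ∞, 91]
  [-∞, -∞, 5, -∞, ∞]
D(3):
  [∞, -∞, -∞, -∞, 90]
  [-∞, ∞, -∞, -∞, 98]
  [95, 2, ∞, -∞, 90]
  [-∞, 91, -∞, ∞, 91]
  [5, 2, 5, -∞, ∞]
D(4):
  [∞, -∞, -∞, -∞, 90]
  [-∞, ∞, -∞, -∞, 98]
  [95, 2, ∞, -∞, 90]
  [-∞, 91, -∞, ∞, 91]
  [5, 2, 5, -∞, ∞]
D(5):
  [∞, 2, 5, -∞, 90]
  [5, ∞, 5, -∞, 98]
  [95, 2, ∞, -∞, 90]
  [5, 91, 5, ∞, 91]
  [5, 2, 5, -∞, ∞]
Answer: W*[4][5] = 91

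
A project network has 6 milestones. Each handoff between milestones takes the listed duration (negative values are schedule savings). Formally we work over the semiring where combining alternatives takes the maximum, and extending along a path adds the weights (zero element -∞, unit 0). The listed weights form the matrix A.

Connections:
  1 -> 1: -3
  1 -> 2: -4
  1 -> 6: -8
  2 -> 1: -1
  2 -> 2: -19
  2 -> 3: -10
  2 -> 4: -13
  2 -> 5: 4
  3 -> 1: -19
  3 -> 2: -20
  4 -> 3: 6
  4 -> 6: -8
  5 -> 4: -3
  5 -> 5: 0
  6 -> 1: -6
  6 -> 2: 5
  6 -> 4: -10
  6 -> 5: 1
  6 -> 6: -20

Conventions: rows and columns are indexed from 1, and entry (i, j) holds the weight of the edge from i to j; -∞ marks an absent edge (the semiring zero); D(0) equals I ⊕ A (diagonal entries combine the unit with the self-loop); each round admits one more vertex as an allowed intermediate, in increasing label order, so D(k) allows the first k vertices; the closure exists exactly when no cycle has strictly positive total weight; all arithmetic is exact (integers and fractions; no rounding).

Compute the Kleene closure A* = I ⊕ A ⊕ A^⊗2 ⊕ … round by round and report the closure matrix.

D(0):
  [0, -4, -∞, -∞, -∞, -8]
  [-1, 0, -10, -13, 4, -∞]
  [-19, -20, 0, -∞, -∞, -∞]
  [-∞, -∞, 6, 0, -∞, -8]
  [-∞, -∞, -∞, -3, 0, -∞]
  [-6, 5, -∞, -10, 1, 0]
D(1):
  [0, -4, -∞, -∞, -∞, -8]
  [-1, 0, -10, -13, 4, -9]
  [-19, -20, 0, -∞, -∞, -27]
  [-∞, -∞, 6, 0, -∞, -8]
  [-∞, -∞, -∞, -3, 0, -∞]
  [-6, 5, -∞, -10, 1, 0]
D(2):
  [0, -4, -14, -17, 0, -8]
  [-1, 0, -10, -13, 4, -9]
  [-19, -20, 0, -33, -16, -27]
  [-∞, -∞, 6, 0, -∞, -8]
  [-∞, -∞, -∞, -3, 0, -∞]
  [4, 5, -5, -8, 9, 0]
D(3):
  [0, -4, -14, -17, 0, -8]
  [-1, 0, -10, -13, 4, -9]
  [-19, -20, 0, -33, -16, -27]
  [-13, -14, 6, 0, -10, -8]
  [-∞, -∞, -∞, -3, 0, -∞]
  [4, 5, -5, -8, 9, 0]
D(4):
  [0, -4, -11, -17, 0, -8]
  [-1, 0, -7, -13, 4, -9]
  [-19, -20, 0, -33, -16, -27]
  [-13, -14, 6, 0, -10, -8]
  [-16, -17, 3, -3, 0, -11]
  [4, 5, -2, -8, 9, 0]
D(5):
  [0, -4, 3, -3, 0, -8]
  [-1, 0, 7, 1, 4, -7]
  [-19, -20, 0, -19, -16, -27]
  [-13, -14, 6, 0, -10, -8]
  [-16, -17, 3, -3, 0, -11]
  [4, 5, 12, 6, 9, 0]
D(6):
  [0, -3, 4, -2, 1, -8]
  [-1, 0, 7, 1, 4, -7]
  [-19, -20, 0, -19, -16, -27]
  [-4, -3, 6, 0, 1, -8]
  [-7, -6, 3, -3, 0, -11]
  [4, 5, 12, 6, 9, 0]
Answer: A* = [[0, -3, 4, -2, 1, -8], [-1, 0, 7, 1, 4, -7], [-19, -20, 0, -19, -16, -27], [-4, -3, 6, 0, 1, -8], [-7, -6, 3, -3, 0, -11], [4, 5, 12, 6, 9, 0]]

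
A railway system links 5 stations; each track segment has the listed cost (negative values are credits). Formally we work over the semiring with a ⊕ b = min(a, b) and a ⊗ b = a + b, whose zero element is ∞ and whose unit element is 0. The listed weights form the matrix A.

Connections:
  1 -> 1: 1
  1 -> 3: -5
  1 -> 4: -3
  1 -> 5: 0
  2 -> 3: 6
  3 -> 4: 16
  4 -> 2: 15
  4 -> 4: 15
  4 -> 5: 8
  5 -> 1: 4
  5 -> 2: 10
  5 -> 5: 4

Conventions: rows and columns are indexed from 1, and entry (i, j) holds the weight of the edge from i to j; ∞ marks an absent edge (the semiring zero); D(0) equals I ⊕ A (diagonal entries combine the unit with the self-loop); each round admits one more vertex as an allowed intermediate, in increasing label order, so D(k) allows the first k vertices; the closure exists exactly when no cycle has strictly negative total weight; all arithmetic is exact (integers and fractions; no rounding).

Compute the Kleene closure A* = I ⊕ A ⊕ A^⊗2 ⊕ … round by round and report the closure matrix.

D(0):
  [0, ∞, -5, -3, 0]
  [∞, 0, 6, ∞, ∞]
  [∞, ∞, 0, 16, ∞]
  [∞, 15, ∞, 0, 8]
  [4, 10, ∞, ∞, 0]
D(1):
  [0, ∞, -5, -3, 0]
  [∞, 0, 6, ∞, ∞]
  [∞, ∞, 0, 16, ∞]
  [∞, 15, ∞, 0, 8]
  [4, 10, -1, 1, 0]
D(2):
  [0, ∞, -5, -3, 0]
  [∞, 0, 6, ∞, ∞]
  [∞, ∞, 0, 16, ∞]
  [∞, 15, 21, 0, 8]
  [4, 10, -1, 1, 0]
D(3):
  [0, ∞, -5, -3, 0]
  [∞, 0, 6, 22, ∞]
  [∞, ∞, 0, 16, ∞]
  [∞, 15, 21, 0, 8]
  [4, 10, -1, 1, 0]
D(4):
  [0, 12, -5, -3, 0]
  [∞, 0, 6, 22, 30]
  [∞, 31, 0, 16, 24]
  [∞, 15, 21, 0, 8]
  [4, 10, -1, 1, 0]
D(5):
  [0, 10, -5, -3, 0]
  [34, 0, 6, 22, 30]
  [28, 31, 0, 16, 24]
  [12, 15, 7, 0, 8]
  [4, 10, -1, 1, 0]
Answer: A* = [[0, 10, -5, -3, 0], [34, 0, 6, 22, 30], [28, 31, 0, 16, 24], [12, 15, 7, 0, 8], [4, 10, -1, 1, 0]]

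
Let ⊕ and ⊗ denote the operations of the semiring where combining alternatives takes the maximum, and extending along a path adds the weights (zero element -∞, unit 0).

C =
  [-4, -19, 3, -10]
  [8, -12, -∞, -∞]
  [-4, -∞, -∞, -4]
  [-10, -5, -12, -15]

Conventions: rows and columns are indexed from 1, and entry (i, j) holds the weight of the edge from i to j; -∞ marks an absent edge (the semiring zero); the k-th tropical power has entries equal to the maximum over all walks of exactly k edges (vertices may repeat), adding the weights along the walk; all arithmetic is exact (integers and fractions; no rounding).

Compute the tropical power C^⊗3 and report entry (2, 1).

C^⊗2:
  [-1, -15, -1, -1]
  [4, -11, 11, -2]
  [-8, -9, -1, -14]
  [3, -17, -7, -16]
C^⊗3:
  [-5, -6, 2, -5]
  [7, -7, 7, 7]
  [-1, -19, -5, -5]
  [-1, -16, 6, -7]
Key observation: the optimum is the walk 2->1->3->1, with weight 8 + 3 + (-4) = 7.
Optimal value attained by: walk 2->1->3->1.
Answer: (C^⊗3)[2][1] = 7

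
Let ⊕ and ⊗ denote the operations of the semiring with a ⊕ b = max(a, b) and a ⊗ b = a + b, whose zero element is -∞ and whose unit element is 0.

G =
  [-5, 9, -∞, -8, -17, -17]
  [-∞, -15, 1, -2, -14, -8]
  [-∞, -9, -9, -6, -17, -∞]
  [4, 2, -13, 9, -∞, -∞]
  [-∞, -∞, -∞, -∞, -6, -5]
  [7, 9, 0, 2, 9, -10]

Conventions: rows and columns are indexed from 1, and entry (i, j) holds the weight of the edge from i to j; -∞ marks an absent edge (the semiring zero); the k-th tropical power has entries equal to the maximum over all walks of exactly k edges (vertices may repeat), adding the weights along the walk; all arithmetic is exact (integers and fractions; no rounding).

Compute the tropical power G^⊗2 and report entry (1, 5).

G^⊗2:
  [-4, 4, 10, 7, -5, 1]
  [2, 1, -8, 7, 1, -18]
  [-2, -4, -8, 3, -23, -17]
  [13, 13, 3, 18, -12, -6]
  [2, 4, -5, -3, 4, -11]
  [6, 16, 10, 11, 3, 4]
Key observation: the optimum is the walk 1->2->5, with weight 9 + (-14) = -5.
Optimal value attained by: walk 1->2->5.
Answer: (G^⊗2)[1][5] = -5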